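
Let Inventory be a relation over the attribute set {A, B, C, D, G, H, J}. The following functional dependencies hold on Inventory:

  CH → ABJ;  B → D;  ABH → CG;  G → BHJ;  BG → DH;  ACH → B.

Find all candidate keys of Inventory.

{A, G}⁺: G→BHJ adds B, H, J; BG→DH adds D; ABH→CG adds C → {A, B, C, D, G, H, J}.
{C, G}⁺: G→BHJ adds B, H, J; BG→DH adds D; CH→ABJ adds A → {A, B, C, D, G, H, J}.
{C, H}⁺: CH→ABJ adds A, B, J; B→D adds D; ABH→CG adds G → {A, B, C, D, G, H, J}.
{A, B, H}⁺: B→D adds D; ABH→CG adds C, G; G→BHJ adds J → {A, B, C, D, G, H, J}.
Any other superkey contains one of these as a subset, so there are no further candidate keys.

(A, G), (C, G), (C, H), (A, B, H)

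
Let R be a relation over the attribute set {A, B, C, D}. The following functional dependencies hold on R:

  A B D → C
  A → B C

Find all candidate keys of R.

Attributes A, D never appear on any right-hand side, so every candidate key must contain {A, D}.
{A, D}⁺ = {A, B, C, D}, which is all of the schema, so {A, D} is the only candidate key.

{A, D}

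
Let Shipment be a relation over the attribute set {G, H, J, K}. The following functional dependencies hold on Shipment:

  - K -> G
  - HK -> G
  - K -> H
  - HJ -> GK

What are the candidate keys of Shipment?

{H, J}; {J, K}

Attribute J never appears on the right-hand side of any dependency, so J must belong to every candidate key.
{J}⁺ = {J}, which is not all of the schema, so we must add further attributes.
{H, J}⁺: HJ→GK adds G, K → {G, H, J, K}. Minimal: {J}⁺ = {J}; {H}⁺ = {H} — none reach the full schema.
{J, K}⁺: K→G adds G; K→H adds H → {G, H, J, K}. Minimal: {K}⁺ = {G, H, K}; {J}⁺ = {J} — none reach the full schema.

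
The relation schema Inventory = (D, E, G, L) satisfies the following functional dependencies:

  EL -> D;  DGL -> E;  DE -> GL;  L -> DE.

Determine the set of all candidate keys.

{L}, {D, E}

{L}⁺: L→DE adds D, E; DE→GL adds G → {D, E, G, L}.
{D, E}⁺: DE→GL adds G, L → {D, E, G, L}.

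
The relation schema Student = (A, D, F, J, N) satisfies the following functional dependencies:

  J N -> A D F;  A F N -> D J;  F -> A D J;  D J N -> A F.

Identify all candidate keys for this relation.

{F, N}; {J, N}

Attribute N never appears on the right-hand side of any dependency, so N must belong to every candidate key.
{N}⁺ = {N}, which is not all of the schema, so we must add further attributes.
{F, N}⁺: F→ADJ adds A, D, J → {A, D, F, J, N}. Minimal: {N}⁺ = {N}; {F}⁺ = {A, D, F, J} — none reach the full schema.
{J, N}⁺: JN→ADF adds A, D, F → {A, D, F, J, N}. Minimal: {N}⁺ = {N}; {J}⁺ = {J} — none reach the full schema.
Any other superkey contains one of these as a subset, so there are no further candidate keys.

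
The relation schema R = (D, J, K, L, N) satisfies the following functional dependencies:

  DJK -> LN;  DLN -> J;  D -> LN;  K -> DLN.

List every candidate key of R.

{K}⁺: K→DLN adds D, L, N; DLN→J adds J → {D, J, K, L, N}.
No other minimal superkey exists.

K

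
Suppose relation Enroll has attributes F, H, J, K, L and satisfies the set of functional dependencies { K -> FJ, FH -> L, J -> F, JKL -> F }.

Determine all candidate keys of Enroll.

(H, K)

Attributes H, K never appear on any right-hand side, so every candidate key must contain {H, K}.
{H, K}⁺ = {F, H, J, K, L}, which is all of the schema, so {H, K} is the only candidate key.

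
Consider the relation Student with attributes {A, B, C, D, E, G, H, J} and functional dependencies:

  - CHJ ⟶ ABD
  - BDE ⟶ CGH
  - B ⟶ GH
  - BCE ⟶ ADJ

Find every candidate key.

{B, C, E}, {B, D, E}, {C, E, H, J}

Attribute E never appears on the right-hand side of any dependency, so E must belong to every candidate key.
{E}⁺ = {E}, which is not all of the schema, so we must add further attributes.
{B, C, E}⁺: B→GH adds G, H; BCE→ADJ adds A, D, J → {A, B, C, D, E, G, H, J}. Minimal: {C, E}⁺ = {C, E}; {B, E}⁺ = {B, E, G, H}; {B, C}⁺ = {B, C, G, H} — none reach the full schema.
{B, D, E}⁺: BDE→CGH adds C, G, H; BCE→ADJ adds A, J → {A, B, C, D, E, G, H, J}. Minimal: {D, E}⁺ = {D, E}; {B, E}⁺ = {B, E, G, H}; {B, D}⁺ = {B, D, G, H} — none reach the full schema.
{C, E, H, J}⁺: CHJ→ABD adds A, B, D; BDE→CGH adds G → {A, B, C, D, E, G, H, J}. Minimal: {E, H, J}⁺ = {E, H, J}; {C, H, J}⁺ = {A, B, C, D, G, H, J}; {C, E, J}⁺ = {C, E, J}; … — none reach the full schema.
Any other superkey contains one of these as a subset, so there are no further candidate keys.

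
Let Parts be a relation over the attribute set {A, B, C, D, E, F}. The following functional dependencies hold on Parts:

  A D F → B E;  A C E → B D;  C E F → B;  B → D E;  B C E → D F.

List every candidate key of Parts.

{A, B, C}⁺: B→DE adds D, E; BCE→DF adds F → {A, B, C, D, E, F}. Minimal: {B, C}⁺ = {B, C, D, E, F}; {A, C}⁺ = {A, C}; {A, B}⁺ = {A, B, D, E} — none reach the full schema.
{A, C, E}⁺: ACE→BD adds B, D; BCE→DF adds F → {A, B, C, D, E, F}. Minimal: {C, E}⁺ = {C, E}; {A, E}⁺ = {A, E}; {A, C}⁺ = {A, C} — none reach the full schema.
{A, C, D, F}⁺: ADF→BE adds B, E → {A, B, C, D, E, F}. Minimal: {C, D, F}⁺ = {C, D, F}; {A, D, F}⁺ = {A, B, D, E, F}; {A, C, F}⁺ = {A, C, F}; … — none reach the full schema.

{A, B, C}, {A, C, E}, {A, C, D, F}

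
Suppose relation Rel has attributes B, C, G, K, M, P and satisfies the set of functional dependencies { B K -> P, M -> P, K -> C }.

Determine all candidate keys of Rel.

Attributes B, G, K, M never appear on any right-hand side, so every candidate key must contain {B, G, K, M}.
{B, G, K, M}⁺ = {B, C, G, K, M, P}, which is all of the schema, so {B, G, K, M} is the only candidate key.

{B, G, K, M}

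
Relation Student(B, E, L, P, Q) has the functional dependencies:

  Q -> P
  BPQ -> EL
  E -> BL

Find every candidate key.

{B, Q}⁺: Q→P adds P; BPQ→EL adds E, L → {B, E, L, P, Q}. Minimal: {Q}⁺ = {P, Q}; {B}⁺ = {B} — none reach the full schema.
{E, Q}⁺: Q→P adds P; E→BL adds B, L → {B, E, L, P, Q}. Minimal: {Q}⁺ = {P, Q}; {E}⁺ = {B, E, L} — none reach the full schema.

{B, Q}, {E, Q}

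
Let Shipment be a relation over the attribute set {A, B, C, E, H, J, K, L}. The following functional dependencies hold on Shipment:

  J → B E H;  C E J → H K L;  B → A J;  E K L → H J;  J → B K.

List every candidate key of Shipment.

{B, C}, {C, J}, {C, E, K, L}

Attribute C never appears on the right-hand side of any dependency, so C must belong to every candidate key.
{C}⁺ = {C}, which is not all of the schema, so we must add further attributes.
{B, C}⁺: B→AJ adds A, J; J→BK adds K; J→BEH adds E, H; CEJ→HKL adds L → {A, B, C, E, H, J, K, L}. Minimal: {C}⁺ = {C}; {B}⁺ = {A, B, E, H, J, K} — none reach the full schema.
{C, J}⁺: J→BEH adds B, E, H; CEJ→HKL adds K, L; B→AJ adds A → {A, B, C, E, H, J, K, L}. Minimal: {J}⁺ = {A, B, E, H, J, K}; {C}⁺ = {C} — none reach the full schema.
{C, E, K, L}⁺: EKL→HJ adds H, J; J→BK adds B; B→AJ adds A → {A, B, C, E, H, J, K, L}. Minimal: {E, K, L}⁺ = {A, B, E, H, J, K, L}; {C, K, L}⁺ = {C, K, L}; {C, E, L}⁺ = {C, E, L}; … — none reach the full schema.
Any other superkey contains one of these as a subset, so there are no further candidate keys.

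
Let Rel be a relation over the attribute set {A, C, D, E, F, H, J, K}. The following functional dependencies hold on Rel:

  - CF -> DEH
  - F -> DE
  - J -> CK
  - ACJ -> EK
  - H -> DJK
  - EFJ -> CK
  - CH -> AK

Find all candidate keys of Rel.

{C, F}, {F, H}, {F, J}

{C, F}⁺: CF→DEH adds D, E, H; H→DJK adds J, K; CH→AK adds A → {A, C, D, E, F, H, J, K}.
{F, H}⁺: F→DE adds D, E; H→DJK adds J, K; EFJ→CK adds C; CH→AK adds A → {A, C, D, E, F, H, J, K}.
{F, J}⁺: F→DE adds D, E; J→CK adds C, K; CF→DEH adds H; CH→AK adds A → {A, C, D, E, F, H, J, K}.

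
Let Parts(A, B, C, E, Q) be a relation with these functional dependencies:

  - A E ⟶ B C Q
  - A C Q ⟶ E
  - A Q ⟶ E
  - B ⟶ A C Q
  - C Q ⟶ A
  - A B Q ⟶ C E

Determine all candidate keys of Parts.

B, AE, AQ, CQ

{B}⁺: B→ACQ adds A, C, Q; ABQ→CE adds E → {A, B, C, E, Q}.
{A, E}⁺: AE→BCQ adds B, C, Q → {A, B, C, E, Q}. Minimal: {E}⁺ = {E}; {A}⁺ = {A} — none reach the full schema.
{A, Q}⁺: AQ→E adds E; AE→BCQ adds B, C → {A, B, C, E, Q}. Minimal: {Q}⁺ = {Q}; {A}⁺ = {A} — none reach the full schema.
{C, Q}⁺: CQ→A adds A; ACQ→E adds E; AE→BCQ adds B → {A, B, C, E, Q}. Minimal: {Q}⁺ = {Q}; {C}⁺ = {C} — none reach the full schema.
Any other superkey contains one of these as a subset, so there are no further candidate keys.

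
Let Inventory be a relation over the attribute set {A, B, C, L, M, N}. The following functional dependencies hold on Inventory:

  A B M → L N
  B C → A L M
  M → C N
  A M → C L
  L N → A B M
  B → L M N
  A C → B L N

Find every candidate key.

{B}⁺: B→LMN adds L, M, N; M→CN adds C; LN→ABM adds A → {A, B, C, L, M, N}.
{A, C}⁺: AC→BLN adds B, L, N; BC→ALM adds M → {A, B, C, L, M, N}. Minimal: {C}⁺ = {C}; {A}⁺ = {A} — none reach the full schema.
{A, M}⁺: M→CN adds C, N; AM→CL adds L; LN→ABM adds B → {A, B, C, L, M, N}. Minimal: {M}⁺ = {C, M, N}; {A}⁺ = {A} — none reach the full schema.
{L, M}⁺: M→CN adds C, N; LN→ABM adds A, B → {A, B, C, L, M, N}. Minimal: {M}⁺ = {C, M, N}; {L}⁺ = {L} — none reach the full schema.
{L, N}⁺: LN→ABM adds A, B, M; M→CN adds C → {A, B, C, L, M, N}. Minimal: {N}⁺ = {N}; {L}⁺ = {L} — none reach the full schema.

{B}, {A, C}, {A, M}, {L, M}, {L, N}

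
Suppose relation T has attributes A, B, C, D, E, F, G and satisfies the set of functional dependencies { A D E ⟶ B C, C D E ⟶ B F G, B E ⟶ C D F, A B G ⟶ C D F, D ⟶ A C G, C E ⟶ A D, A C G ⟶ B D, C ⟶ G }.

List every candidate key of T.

Attribute E never appears on the right-hand side of any dependency, so E must belong to every candidate key.
{E}⁺ = {E}, which is not all of the schema, so we must add further attributes.
{B, E}⁺: BE→CDF adds C, D, F; D→ACG adds A, G → {A, B, C, D, E, F, G}. Minimal: {E}⁺ = {E}; {B}⁺ = {B} — none reach the full schema.
{C, E}⁺: CE→AD adds A, D; C→G adds G; ADE→BC adds B; CDE→BFG adds F → {A, B, C, D, E, F, G}. Minimal: {E}⁺ = {E}; {C}⁺ = {C, G} — none reach the full schema.
{D, E}⁺: D→ACG adds A, C, G; ACG→BD adds B; CDE→BFG adds F → {A, B, C, D, E, F, G}. Minimal: {E}⁺ = {E}; {D}⁺ = {A, B, C, D, F, G} — none reach the full schema.
Any other superkey contains one of these as a subset, so there are no further candidate keys.

(B, E), (C, E), (D, E)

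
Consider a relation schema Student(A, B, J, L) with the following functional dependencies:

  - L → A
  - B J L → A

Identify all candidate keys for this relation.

(B, J, L)

{B, J, L}⁺: L→A adds A → {A, B, J, L}. Minimal: {J, L}⁺ = {A, J, L}; {B, L}⁺ = {A, B, L}; {B, J}⁺ = {B, J} — none reach the full schema.
No other minimal superkey exists.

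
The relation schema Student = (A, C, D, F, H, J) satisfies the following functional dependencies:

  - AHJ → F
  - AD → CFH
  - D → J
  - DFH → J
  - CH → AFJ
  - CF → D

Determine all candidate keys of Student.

{A, D}⁺: AD→CFH adds C, F, H; D→J adds J → {A, C, D, F, H, J}. Minimal: {D}⁺ = {D, J}; {A}⁺ = {A} — none reach the full schema.
{C, H}⁺: CH→AFJ adds A, F, J; CF→D adds D → {A, C, D, F, H, J}. Minimal: {H}⁺ = {H}; {C}⁺ = {C} — none reach the full schema.
{A, C, F}⁺: CF→D adds D; AD→CFH adds H; D→J adds J → {A, C, D, F, H, J}. Minimal: {C, F}⁺ = {C, D, F, J}; {A, F}⁺ = {A, F}; {A, C}⁺ = {A, C} — none reach the full schema.
Any other superkey contains one of these as a subset, so there are no further candidate keys.

(A, D); (C, H); (A, C, F)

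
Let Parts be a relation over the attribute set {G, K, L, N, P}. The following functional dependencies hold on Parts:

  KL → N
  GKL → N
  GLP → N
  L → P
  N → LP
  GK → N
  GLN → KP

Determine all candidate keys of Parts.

(G, K); (G, L); (G, N)

Attribute G never appears on the right-hand side of any dependency, so G must belong to every candidate key.
{G}⁺ = {G}, which is not all of the schema, so we must add further attributes.
{G, K}⁺: GK→N adds N; N→LP adds L, P → {G, K, L, N, P}. Minimal: {K}⁺ = {K}; {G}⁺ = {G} — none reach the full schema.
{G, L}⁺: L→P adds P; GLP→N adds N; GLN→KP adds K → {G, K, L, N, P}. Minimal: {L}⁺ = {L, P}; {G}⁺ = {G} — none reach the full schema.
{G, N}⁺: N→LP adds L, P; GLN→KP adds K → {G, K, L, N, P}. Minimal: {N}⁺ = {L, N, P}; {G}⁺ = {G} — none reach the full schema.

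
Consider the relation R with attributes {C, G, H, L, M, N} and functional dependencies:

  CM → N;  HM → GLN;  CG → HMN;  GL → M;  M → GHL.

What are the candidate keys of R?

Attribute C never appears on the right-hand side of any dependency, so C must belong to every candidate key.
{C}⁺ = {C}, which is not all of the schema, so we must add further attributes.
{C, G}⁺: CG→HMN adds H, M, N; M→GHL adds L → {C, G, H, L, M, N}. Minimal: {G}⁺ = {G}; {C}⁺ = {C} — none reach the full schema.
{C, M}⁺: CM→N adds N; M→GHL adds G, H, L → {C, G, H, L, M, N}. Minimal: {M}⁺ = {G, H, L, M, N}; {C}⁺ = {C} — none reach the full schema.
Any other superkey contains one of these as a subset, so there are no further candidate keys.

{C, G}, {C, M}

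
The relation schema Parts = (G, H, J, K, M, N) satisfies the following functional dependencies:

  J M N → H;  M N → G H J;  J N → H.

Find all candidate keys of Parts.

{K, M, N}

Attributes K, M, N never appear on any right-hand side, so every candidate key must contain {K, M, N}.
{K, M, N}⁺ = {G, H, J, K, M, N}, which is all of the schema, so {K, M, N} is the only candidate key.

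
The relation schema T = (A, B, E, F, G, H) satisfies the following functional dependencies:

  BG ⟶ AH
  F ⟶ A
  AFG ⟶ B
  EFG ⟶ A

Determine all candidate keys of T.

EFG

Attributes E, F, G never appear on any right-hand side, so every candidate key must contain {E, F, G}.
{E, F, G}⁺ = {A, B, E, F, G, H}, which is all of the schema, so {E, F, G} is the only candidate key.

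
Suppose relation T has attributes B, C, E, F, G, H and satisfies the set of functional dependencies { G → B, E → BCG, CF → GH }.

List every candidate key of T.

Attributes E, F never appear on any right-hand side, so every candidate key must contain {E, F}.
{E, F}⁺ = {B, C, E, F, G, H}, which is all of the schema, so {E, F} is the only candidate key.

{E, F}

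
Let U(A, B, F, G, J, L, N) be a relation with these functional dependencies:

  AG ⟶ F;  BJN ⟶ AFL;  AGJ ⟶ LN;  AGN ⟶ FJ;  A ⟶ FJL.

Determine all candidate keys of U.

{A, B, G}; {B, G, J, N}

Attributes B, G never appear on any right-hand side, so every candidate key must contain {B, G}.
{B, G}⁺ = {B, G}, which is not all of the schema, so we must add further attributes.
{A, B, G}⁺: AG→F adds F; A→FJL adds J, L; AGJ→LN adds N → {A, B, F, G, J, L, N}.
{B, G, J, N}⁺: BJN→AFL adds A, F, L → {A, B, F, G, J, L, N}.
Any other superkey contains one of these as a subset, so there are no further candidate keys.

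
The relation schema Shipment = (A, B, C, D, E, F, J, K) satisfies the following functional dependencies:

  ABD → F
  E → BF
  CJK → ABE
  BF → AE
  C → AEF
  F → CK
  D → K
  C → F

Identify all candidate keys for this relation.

{C, D, J}⁺: C→AEF adds A, E, F; F→CK adds K; E→BF adds B → {A, B, C, D, E, F, J, K}.
{D, E, J}⁺: E→BF adds B, F; BF→AE adds A; F→CK adds C, K → {A, B, C, D, E, F, J, K}.
{D, F, J}⁺: F→CK adds C, K; CJK→ABE adds A, B, E → {A, B, C, D, E, F, J, K}.
{A, B, D, J}⁺: ABD→F adds F; BF→AE adds E; F→CK adds C, K → {A, B, C, D, E, F, J, K}.
Any other superkey contains one of these as a subset, so there are no further candidate keys.

{C, D, J}, {D, E, J}, {D, F, J}, {A, B, D, J}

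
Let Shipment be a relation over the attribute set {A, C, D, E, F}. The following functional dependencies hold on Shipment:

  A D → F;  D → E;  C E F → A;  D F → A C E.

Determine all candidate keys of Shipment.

{A, D}⁺: AD→F adds F; D→E adds E; DF→ACE adds C → {A, C, D, E, F}. Minimal: {D}⁺ = {D, E}; {A}⁺ = {A} — none reach the full schema.
{D, F}⁺: D→E adds E; DF→ACE adds A, C → {A, C, D, E, F}. Minimal: {F}⁺ = {F}; {D}⁺ = {D, E} — none reach the full schema.
Any other superkey contains one of these as a subset, so there are no further candidate keys.

(A, D), (D, F)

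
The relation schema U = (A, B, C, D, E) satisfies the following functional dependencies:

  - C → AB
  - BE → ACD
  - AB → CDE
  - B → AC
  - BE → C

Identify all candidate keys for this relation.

{B}⁺: B→AC adds A, C; AB→CDE adds D, E → {A, B, C, D, E}.
{C}⁺: C→AB adds A, B; AB→CDE adds D, E → {A, B, C, D, E}.

B, C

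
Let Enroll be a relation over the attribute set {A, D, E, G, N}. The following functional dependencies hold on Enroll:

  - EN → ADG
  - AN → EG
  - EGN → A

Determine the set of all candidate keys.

{A, N}; {E, N}

Attribute N never appears on the right-hand side of any dependency, so N must belong to every candidate key.
{N}⁺ = {N}, which is not all of the schema, so we must add further attributes.
{A, N}⁺: AN→EG adds E, G; EN→ADG adds D → {A, D, E, G, N}. Minimal: {N}⁺ = {N}; {A}⁺ = {A} — none reach the full schema.
{E, N}⁺: EN→ADG adds A, D, G → {A, D, E, G, N}. Minimal: {N}⁺ = {N}; {E}⁺ = {E} — none reach the full schema.
Any other superkey contains one of these as a subset, so there are no further candidate keys.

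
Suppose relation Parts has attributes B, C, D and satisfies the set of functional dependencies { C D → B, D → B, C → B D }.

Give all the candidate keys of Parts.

Attribute C never appears on the right-hand side of any dependency, so C must belong to every candidate key.
{C}⁺ = {B, C, D}, which is all of the schema, so {C} is the only candidate key.

{C}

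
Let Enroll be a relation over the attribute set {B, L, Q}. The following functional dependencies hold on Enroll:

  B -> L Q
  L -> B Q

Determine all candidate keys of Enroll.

{B}⁺: B→LQ adds L, Q → {B, L, Q}.
{L}⁺: L→BQ adds B, Q → {B, L, Q}.

{B}, {L}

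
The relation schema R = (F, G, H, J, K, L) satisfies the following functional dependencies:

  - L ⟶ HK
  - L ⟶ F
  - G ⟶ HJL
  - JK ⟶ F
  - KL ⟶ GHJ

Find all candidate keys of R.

G, L

{G}⁺: G→HJL adds H, J, L; L→HK adds K; L→F adds F → {F, G, H, J, K, L}.
{L}⁺: L→HK adds H, K; L→F adds F; KL→GHJ adds G, J → {F, G, H, J, K, L}.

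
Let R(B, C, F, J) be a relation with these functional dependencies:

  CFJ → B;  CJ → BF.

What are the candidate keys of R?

Attributes C, J never appear on any right-hand side, so every candidate key must contain {C, J}.
{C, J}⁺ = {B, C, F, J}, which is all of the schema, so {C, J} is the only candidate key.

{C, J}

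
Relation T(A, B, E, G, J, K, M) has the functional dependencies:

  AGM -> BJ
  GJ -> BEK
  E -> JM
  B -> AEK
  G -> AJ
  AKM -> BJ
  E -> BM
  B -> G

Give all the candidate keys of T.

B, E, G, AKM

{B}⁺: B→AEK adds A, E, K; E→BM adds M; B→G adds G; AGM→BJ adds J → {A, B, E, G, J, K, M}.
{E}⁺: E→JM adds J, M; E→BM adds B; B→G adds G; GJ→BEK adds K; B→AEK adds A → {A, B, E, G, J, K, M}.
{G}⁺: G→AJ adds A, J; GJ→BEK adds B, E, K; E→JM adds M → {A, B, E, G, J, K, M}.
{A, K, M}⁺: AKM→BJ adds B, J; B→G adds G; GJ→BEK adds E → {A, B, E, G, J, K, M}.
Any other superkey contains one of these as a subset, so there are no further candidate keys.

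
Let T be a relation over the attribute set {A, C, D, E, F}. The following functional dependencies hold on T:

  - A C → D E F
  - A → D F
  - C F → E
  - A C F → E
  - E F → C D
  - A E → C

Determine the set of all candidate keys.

{A, C}, {A, E}

{A, C}⁺: AC→DEF adds D, E, F → {A, C, D, E, F}. Minimal: {C}⁺ = {C}; {A}⁺ = {A, D, F} — none reach the full schema.
{A, E}⁺: A→DF adds D, F; EF→CD adds C → {A, C, D, E, F}. Minimal: {E}⁺ = {E}; {A}⁺ = {A, D, F} — none reach the full schema.
Any other superkey contains one of these as a subset, so there are no further candidate keys.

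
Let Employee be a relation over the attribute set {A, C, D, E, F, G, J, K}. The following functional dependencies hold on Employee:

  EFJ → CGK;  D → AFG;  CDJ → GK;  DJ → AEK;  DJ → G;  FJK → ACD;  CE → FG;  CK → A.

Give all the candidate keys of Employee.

{D, J}⁺: D→AFG adds A, F, G; DJ→AEK adds E, K; FJK→ACD adds C → {A, C, D, E, F, G, J, K}.
{C, E, J}⁺: CE→FG adds F, G; EFJ→CGK adds K; FJK→ACD adds A, D → {A, C, D, E, F, G, J, K}.
{E, F, J}⁺: EFJ→CGK adds C, G, K; FJK→ACD adds A, D → {A, C, D, E, F, G, J, K}.
{F, J, K}⁺: FJK→ACD adds A, C, D; D→AFG adds G; DJ→AEK adds E → {A, C, D, E, F, G, J, K}.
Any other superkey contains one of these as a subset, so there are no further candidate keys.

{D, J}, {C, E, J}, {E, F, J}, {F, J, K}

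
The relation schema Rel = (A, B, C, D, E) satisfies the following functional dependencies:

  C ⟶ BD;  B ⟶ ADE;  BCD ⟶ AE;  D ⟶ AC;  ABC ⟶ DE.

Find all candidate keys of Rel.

(B), (C), (D)

{B}⁺: B→ADE adds A, D, E; D→AC adds C → {A, B, C, D, E}.
{C}⁺: C→BD adds B, D; B→ADE adds A, E → {A, B, C, D, E}.
{D}⁺: D→AC adds A, C; C→BD adds B; B→ADE adds E → {A, B, C, D, E}.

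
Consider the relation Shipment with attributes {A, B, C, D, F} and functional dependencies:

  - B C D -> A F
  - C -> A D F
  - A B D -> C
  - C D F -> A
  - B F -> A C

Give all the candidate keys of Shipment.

BC, BF, ABD

Attribute B never appears on the right-hand side of any dependency, so B must belong to every candidate key.
{B}⁺ = {B}, which is not all of the schema, so we must add further attributes.
{B, C}⁺: C→ADF adds A, D, F → {A, B, C, D, F}. Minimal: {C}⁺ = {A, C, D, F}; {B}⁺ = {B} — none reach the full schema.
{B, F}⁺: BF→AC adds A, C; C→ADF adds D → {A, B, C, D, F}. Minimal: {F}⁺ = {F}; {B}⁺ = {B} — none reach the full schema.
{A, B, D}⁺: ABD→C adds C; BCD→AF adds F → {A, B, C, D, F}. Minimal: {B, D}⁺ = {B, D}; {A, D}⁺ = {A, D}; {A, B}⁺ = {A, B} — none reach the full schema.
Any other superkey contains one of these as a subset, so there are no further candidate keys.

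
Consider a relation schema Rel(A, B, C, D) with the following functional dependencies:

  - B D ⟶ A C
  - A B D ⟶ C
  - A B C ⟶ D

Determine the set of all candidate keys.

BD, ABC

{B, D}⁺: BD→AC adds A, C → {A, B, C, D}. Minimal: {D}⁺ = {D}; {B}⁺ = {B} — none reach the full schema.
{A, B, C}⁺: ABC→D adds D → {A, B, C, D}. Minimal: {B, C}⁺ = {B, C}; {A, C}⁺ = {A, C}; {A, B}⁺ = {A, B} — none reach the full schema.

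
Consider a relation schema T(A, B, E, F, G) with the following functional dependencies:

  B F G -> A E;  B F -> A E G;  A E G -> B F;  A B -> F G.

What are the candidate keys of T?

{A, B}⁺: AB→FG adds F, G; BFG→AE adds E → {A, B, E, F, G}. Minimal: {B}⁺ = {B}; {A}⁺ = {A} — none reach the full schema.
{B, F}⁺: BF→AEG adds A, E, G → {A, B, E, F, G}. Minimal: {F}⁺ = {F}; {B}⁺ = {B} — none reach the full schema.
{A, E, G}⁺: AEG→BF adds B, F → {A, B, E, F, G}. Minimal: {E, G}⁺ = {E, G}; {A, G}⁺ = {A, G}; {A, E}⁺ = {A, E} — none reach the full schema.

{A, B}, {B, F}, {A, E, G}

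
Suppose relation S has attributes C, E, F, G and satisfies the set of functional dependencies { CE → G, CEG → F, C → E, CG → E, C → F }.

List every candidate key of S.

(C)

{C}⁺: C→E adds E; C→F adds F; CE→G adds G → {C, E, F, G}.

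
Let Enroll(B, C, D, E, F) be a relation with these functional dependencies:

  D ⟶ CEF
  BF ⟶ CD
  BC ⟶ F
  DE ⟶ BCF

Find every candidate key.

D, BC, BF

{D}⁺: D→CEF adds C, E, F; DE→BCF adds B → {B, C, D, E, F}.
{B, C}⁺: BC→F adds F; BF→CD adds D; D→CEF adds E → {B, C, D, E, F}. Minimal: {C}⁺ = {C}; {B}⁺ = {B} — none reach the full schema.
{B, F}⁺: BF→CD adds C, D; D→CEF adds E → {B, C, D, E, F}. Minimal: {F}⁺ = {F}; {B}⁺ = {B} — none reach the full schema.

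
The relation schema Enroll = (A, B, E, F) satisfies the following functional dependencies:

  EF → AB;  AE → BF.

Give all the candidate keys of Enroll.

(A, E), (E, F)

{A, E}⁺: AE→BF adds B, F → {A, B, E, F}.
{E, F}⁺: EF→AB adds A, B → {A, B, E, F}.
Any other superkey contains one of these as a subset, so there are no further candidate keys.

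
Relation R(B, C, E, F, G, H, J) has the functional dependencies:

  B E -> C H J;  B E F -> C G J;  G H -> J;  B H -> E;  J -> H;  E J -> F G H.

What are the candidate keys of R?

Attribute B never appears on the right-hand side of any dependency, so B must belong to every candidate key.
{B}⁺ = {B}, which is not all of the schema, so we must add further attributes.
{B, E}⁺: BE→CHJ adds C, H, J; EJ→FGH adds F, G → {B, C, E, F, G, H, J}. Minimal: {E}⁺ = {E}; {B}⁺ = {B} — none reach the full schema.
{B, H}⁺: BH→E adds E; BE→CHJ adds C, J; EJ→FGH adds F, G → {B, C, E, F, G, H, J}. Minimal: {H}⁺ = {H}; {B}⁺ = {B} — none reach the full schema.
{B, J}⁺: J→H adds H; BH→E adds E; EJ→FGH adds F, G; BE→CHJ adds C → {B, C, E, F, G, H, J}. Minimal: {J}⁺ = {H, J}; {B}⁺ = {B} — none reach the full schema.

BE, BH, BJ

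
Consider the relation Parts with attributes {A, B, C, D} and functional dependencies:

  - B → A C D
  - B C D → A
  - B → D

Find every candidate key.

Attribute B never appears on the right-hand side of any dependency, so B must belong to every candidate key.
{B}⁺ = {A, B, C, D}, which is all of the schema, so {B} is the only candidate key.

{B}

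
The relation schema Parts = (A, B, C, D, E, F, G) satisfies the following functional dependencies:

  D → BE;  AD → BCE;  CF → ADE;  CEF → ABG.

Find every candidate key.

{C, F}; {A, D, F}

Attribute F never appears on the right-hand side of any dependency, so F must belong to every candidate key.
{F}⁺ = {F}, which is not all of the schema, so we must add further attributes.
{C, F}⁺: CF→ADE adds A, D, E; CEF→ABG adds B, G → {A, B, C, D, E, F, G}. Minimal: {F}⁺ = {F}; {C}⁺ = {C} — none reach the full schema.
{A, D, F}⁺: D→BE adds B, E; AD→BCE adds C; CEF→ABG adds G → {A, B, C, D, E, F, G}. Minimal: {D, F}⁺ = {B, D, E, F}; {A, F}⁺ = {A, F}; {A, D}⁺ = {A, B, C, D, E} — none reach the full schema.
Any other superkey contains one of these as a subset, so there are no further candidate keys.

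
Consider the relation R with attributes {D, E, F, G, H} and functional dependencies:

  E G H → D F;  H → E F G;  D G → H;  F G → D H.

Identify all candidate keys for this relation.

H, DG, FG

{H}⁺: H→EFG adds E, F, G; FG→DH adds D → {D, E, F, G, H}.
{D, G}⁺: DG→H adds H; H→EFG adds E, F → {D, E, F, G, H}. Minimal: {G}⁺ = {G}; {D}⁺ = {D} — none reach the full schema.
{F, G}⁺: FG→DH adds D, H; H→EFG adds E → {D, E, F, G, H}. Minimal: {G}⁺ = {G}; {F}⁺ = {F} — none reach the full schema.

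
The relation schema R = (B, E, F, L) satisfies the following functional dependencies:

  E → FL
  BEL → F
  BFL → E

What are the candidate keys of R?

{B, E}, {B, F, L}

Attribute B never appears on the right-hand side of any dependency, so B must belong to every candidate key.
{B}⁺ = {B}, which is not all of the schema, so we must add further attributes.
{B, E}⁺: E→FL adds F, L → {B, E, F, L}. Minimal: {E}⁺ = {E, F, L}; {B}⁺ = {B} — none reach the full schema.
{B, F, L}⁺: BFL→E adds E → {B, E, F, L}. Minimal: {F, L}⁺ = {F, L}; {B, L}⁺ = {B, L}; {B, F}⁺ = {B, F} — none reach the full schema.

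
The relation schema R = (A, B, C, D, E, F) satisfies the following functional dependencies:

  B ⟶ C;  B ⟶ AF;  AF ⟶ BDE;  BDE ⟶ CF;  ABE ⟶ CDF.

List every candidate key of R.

{B}, {A, F}

{B}⁺: B→C adds C; B→AF adds A, F; AF→BDE adds D, E → {A, B, C, D, E, F}.
{A, F}⁺: AF→BDE adds B, D, E; BDE→CF adds C → {A, B, C, D, E, F}.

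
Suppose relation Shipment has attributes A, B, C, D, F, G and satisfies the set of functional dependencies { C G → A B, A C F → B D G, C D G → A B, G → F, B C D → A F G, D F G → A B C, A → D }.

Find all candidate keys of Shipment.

{A, G}⁺: G→F adds F; A→D adds D; DFG→ABC adds B, C → {A, B, C, D, F, G}. Minimal: {G}⁺ = {F, G}; {A}⁺ = {A, D} — none reach the full schema.
{C, G}⁺: CG→AB adds A, B; G→F adds F; A→D adds D → {A, B, C, D, F, G}. Minimal: {G}⁺ = {F, G}; {C}⁺ = {C} — none reach the full schema.
{D, G}⁺: G→F adds F; DFG→ABC adds A, B, C → {A, B, C, D, F, G}. Minimal: {G}⁺ = {F, G}; {D}⁺ = {D} — none reach the full schema.
{A, B, C}⁺: A→D adds D; BCD→AFG adds F, G → {A, B, C, D, F, G}. Minimal: {B, C}⁺ = {B, C}; {A, C}⁺ = {A, C, D}; {A, B}⁺ = {A, B, D} — none reach the full schema.
{A, C, F}⁺: ACF→BDG adds B, D, G → {A, B, C, D, F, G}. Minimal: {C, F}⁺ = {C, F}; {A, F}⁺ = {A, D, F}; {A, C}⁺ = {A, C, D} — none reach the full schema.
{B, C, D}⁺: BCD→AFG adds A, F, G → {A, B, C, D, F, G}. Minimal: {C, D}⁺ = {C, D}; {B, D}⁺ = {B, D}; {B, C}⁺ = {B, C} — none reach the full schema.
Any other superkey contains one of these as a subset, so there are no further candidate keys.

{A, G}, {C, G}, {D, G}, {A, B, C}, {A, C, F}, {B, C, D}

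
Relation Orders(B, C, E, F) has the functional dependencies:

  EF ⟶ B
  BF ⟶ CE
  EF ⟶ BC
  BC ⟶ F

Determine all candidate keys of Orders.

BC, BF, EF

{B, C}⁺: BC→F adds F; BF→CE adds E → {B, C, E, F}.
{B, F}⁺: BF→CE adds C, E → {B, C, E, F}.
{E, F}⁺: EF→B adds B; BF→CE adds C → {B, C, E, F}.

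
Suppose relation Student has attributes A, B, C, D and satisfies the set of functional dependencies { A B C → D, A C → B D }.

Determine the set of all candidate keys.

{A, C}

Attributes A, C never appear on any right-hand side, so every candidate key must contain {A, C}.
{A, C}⁺ = {A, B, C, D}, which is all of the schema, so {A, C} is the only candidate key.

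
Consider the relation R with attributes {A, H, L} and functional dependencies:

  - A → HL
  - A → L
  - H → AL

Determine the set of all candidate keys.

{A}; {H}

{A}⁺: A→HL adds H, L → {A, H, L}.
{H}⁺: H→AL adds A, L → {A, H, L}.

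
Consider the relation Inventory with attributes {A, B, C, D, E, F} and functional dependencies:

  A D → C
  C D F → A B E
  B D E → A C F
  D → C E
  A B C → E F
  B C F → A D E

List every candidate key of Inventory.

{B, D}; {D, F}; {A, B, C}; {B, C, F}

{B, D}⁺: D→CE adds C, E; BDE→ACF adds A, F → {A, B, C, D, E, F}.
{D, F}⁺: D→CE adds C, E; CDF→ABE adds A, B → {A, B, C, D, E, F}.
{A, B, C}⁺: ABC→EF adds E, F; BCF→ADE adds D → {A, B, C, D, E, F}.
{B, C, F}⁺: BCF→ADE adds A, D, E → {A, B, C, D, E, F}.
Any other superkey contains one of these as a subset, so there are no further candidate keys.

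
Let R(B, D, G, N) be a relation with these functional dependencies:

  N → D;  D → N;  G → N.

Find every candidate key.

Attributes B, G never appear on any right-hand side, so every candidate key must contain {B, G}.
{B, G}⁺ = {B, D, G, N}, which is all of the schema, so {B, G} is the only candidate key.

{B, G}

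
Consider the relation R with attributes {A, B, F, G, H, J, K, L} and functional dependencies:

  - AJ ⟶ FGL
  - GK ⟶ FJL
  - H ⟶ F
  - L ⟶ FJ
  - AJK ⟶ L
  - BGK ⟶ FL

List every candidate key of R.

{A, B, G, H, K}, {A, B, H, J, K}, {A, B, H, K, L}

Attributes A, B, H, K never appear on any right-hand side, so every candidate key must contain {A, B, H, K}.
{A, B, H, K}⁺ = {A, B, F, H, K}, which is not all of the schema, so we must add further attributes.
{A, B, G, H, K}⁺: GK→FJL adds F, J, L → {A, B, F, G, H, J, K, L}. Minimal: {B, G, H, K}⁺ = {B, F, G, H, J, K, L}; {A, G, H, K}⁺ = {A, F, G, H, J, K, L}; {A, B, H, K}⁺ = {A, B, F, H, K}; … — none reach the full schema.
{A, B, H, J, K}⁺: AJ→FGL adds F, G, L → {A, B, F, G, H, J, K, L}. Minimal: {B, H, J, K}⁺ = {B, F, H, J, K}; {A, H, J, K}⁺ = {A, F, G, H, J, K, L}; {A, B, J, K}⁺ = {A, B, F, G, J, K, L}; … — none reach the full schema.
{A, B, H, K, L}⁺: H→F adds F; L→FJ adds J; AJ→FGL adds G → {A, B, F, G, H, J, K, L}. Minimal: {B, H, K, L}⁺ = {B, F, H, J, K, L}; {A, H, K, L}⁺ = {A, F, G, H, J, K, L}; {A, B, K, L}⁺ = {A, B, F, G, J, K, L}; … — none reach the full schema.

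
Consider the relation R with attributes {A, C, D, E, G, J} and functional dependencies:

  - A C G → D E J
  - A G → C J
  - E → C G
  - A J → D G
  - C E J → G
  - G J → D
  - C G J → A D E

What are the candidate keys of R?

{A, E}; {A, G}; {A, J}; {E, J}; {C, G, J}

{A, E}⁺: E→CG adds C, G; ACG→DEJ adds D, J → {A, C, D, E, G, J}.
{A, G}⁺: AG→CJ adds C, J; AJ→DG adds D; CGJ→ADE adds E → {A, C, D, E, G, J}.
{A, J}⁺: AJ→DG adds D, G; AG→CJ adds C; CGJ→ADE adds E → {A, C, D, E, G, J}.
{E, J}⁺: E→CG adds C, G; GJ→D adds D; CGJ→ADE adds A → {A, C, D, E, G, J}.
{C, G, J}⁺: GJ→D adds D; CGJ→ADE adds A, E → {A, C, D, E, G, J}.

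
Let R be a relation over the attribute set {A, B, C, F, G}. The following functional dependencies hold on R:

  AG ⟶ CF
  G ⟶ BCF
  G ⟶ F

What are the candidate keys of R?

{A, G}

Attributes A, G never appear on any right-hand side, so every candidate key must contain {A, G}.
{A, G}⁺ = {A, B, C, F, G}, which is all of the schema, so {A, G} is the only candidate key.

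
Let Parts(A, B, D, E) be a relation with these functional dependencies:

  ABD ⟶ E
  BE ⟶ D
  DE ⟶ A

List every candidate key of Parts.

BE, ABD

Attribute B never appears on the right-hand side of any dependency, so B must belong to every candidate key.
{B}⁺ = {B}, which is not all of the schema, so we must add further attributes.
{B, E}⁺: BE→D adds D; DE→A adds A → {A, B, D, E}. Minimal: {E}⁺ = {E}; {B}⁺ = {B} — none reach the full schema.
{A, B, D}⁺: ABD→E adds E → {A, B, D, E}. Minimal: {B, D}⁺ = {B, D}; {A, D}⁺ = {A, D}; {A, B}⁺ = {A, B} — none reach the full schema.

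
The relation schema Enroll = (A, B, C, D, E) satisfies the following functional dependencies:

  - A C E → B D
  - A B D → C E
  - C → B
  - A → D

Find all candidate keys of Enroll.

Attribute A never appears on the right-hand side of any dependency, so A must belong to every candidate key.
{A}⁺ = {A, D}, which is not all of the schema, so we must add further attributes.
{A, B}⁺: A→D adds D; ABD→CE adds C, E → {A, B, C, D, E}. Minimal: {B}⁺ = {B}; {A}⁺ = {A, D} — none reach the full schema.
{A, C}⁺: C→B adds B; A→D adds D; ABD→CE adds E → {A, B, C, D, E}. Minimal: {C}⁺ = {B, C}; {A}⁺ = {A, D} — none reach the full schema.

{A, B}, {A, C}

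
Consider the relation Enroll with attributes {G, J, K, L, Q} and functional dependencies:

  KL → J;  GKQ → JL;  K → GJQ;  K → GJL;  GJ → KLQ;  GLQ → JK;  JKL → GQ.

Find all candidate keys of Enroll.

{K}, {G, J}, {G, L, Q}

{K}⁺: K→GJQ adds G, J, Q; K→GJL adds L → {G, J, K, L, Q}.
{G, J}⁺: GJ→KLQ adds K, L, Q → {G, J, K, L, Q}. Minimal: {J}⁺ = {J}; {G}⁺ = {G} — none reach the full schema.
{G, L, Q}⁺: GLQ→JK adds J, K → {G, J, K, L, Q}. Minimal: {L, Q}⁺ = {L, Q}; {G, Q}⁺ = {G, Q}; {G, L}⁺ = {G, L} — none reach the full schema.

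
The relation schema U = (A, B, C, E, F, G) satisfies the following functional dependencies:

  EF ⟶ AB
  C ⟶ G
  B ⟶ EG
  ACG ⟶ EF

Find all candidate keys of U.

Attribute C never appears on the right-hand side of any dependency, so C must belong to every candidate key.
{C}⁺ = {C, G}, which is not all of the schema, so we must add further attributes.
{A, C}⁺: C→G adds G; ACG→EF adds E, F; EF→AB adds B → {A, B, C, E, F, G}. Minimal: {C}⁺ = {C, G}; {A}⁺ = {A} — none reach the full schema.
{B, C, F}⁺: C→G adds G; B→EG adds E; EF→AB adds A → {A, B, C, E, F, G}. Minimal: {C, F}⁺ = {C, F, G}; {B, F}⁺ = {A, B, E, F, G}; {B, C}⁺ = {B, C, E, G} — none reach the full schema.
{C, E, F}⁺: EF→AB adds A, B; C→G adds G → {A, B, C, E, F, G}. Minimal: {E, F}⁺ = {A, B, E, F, G}; {C, F}⁺ = {C, F, G}; {C, E}⁺ = {C, E, G} — none reach the full schema.

{A, C}, {B, C, F}, {C, E, F}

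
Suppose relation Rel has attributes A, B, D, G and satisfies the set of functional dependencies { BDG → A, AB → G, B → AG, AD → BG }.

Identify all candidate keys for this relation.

Attribute D never appears on the right-hand side of any dependency, so D must belong to every candidate key.
{D}⁺ = {D}, which is not all of the schema, so we must add further attributes.
{A, D}⁺: AD→BG adds B, G → {A, B, D, G}.
{B, D}⁺: B→AG adds A, G → {A, B, D, G}.

{A, D}, {B, D}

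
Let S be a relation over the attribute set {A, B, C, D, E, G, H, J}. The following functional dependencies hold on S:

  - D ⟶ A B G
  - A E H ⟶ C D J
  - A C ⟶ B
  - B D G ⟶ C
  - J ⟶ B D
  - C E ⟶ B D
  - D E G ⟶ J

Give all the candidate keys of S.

Attributes E, H never appear on any right-hand side, so every candidate key must contain {E, H}.
{E, H}⁺ = {E, H}, which is not all of the schema, so we must add further attributes.
{A, E, H}⁺: AEH→CDJ adds C, D, J; AC→B adds B; D→ABG adds G → {A, B, C, D, E, G, H, J}. Minimal: {E, H}⁺ = {E, H}; {A, H}⁺ = {A, H}; {A, E}⁺ = {A, E} — none reach the full schema.
{C, E, H}⁺: CE→BD adds B, D; D→ABG adds A, G; AEH→CDJ adds J → {A, B, C, D, E, G, H, J}. Minimal: {E, H}⁺ = {E, H}; {C, H}⁺ = {C, H}; {C, E}⁺ = {A, B, C, D, E, G, J} — none reach the full schema.
{D, E, H}⁺: D→ABG adds A, B, G; AEH→CDJ adds C, J → {A, B, C, D, E, G, H, J}. Minimal: {E, H}⁺ = {E, H}; {D, H}⁺ = {A, B, C, D, G, H}; {D, E}⁺ = {A, B, C, D, E, G, J} — none reach the full schema.
{E, H, J}⁺: J→BD adds B, D; D→ABG adds A, G; AEH→CDJ adds C → {A, B, C, D, E, G, H, J}. Minimal: {H, J}⁺ = {A, B, C, D, G, H, J}; {E, J}⁺ = {A, B, C, D, E, G, J}; {E, H}⁺ = {E, H} — none reach the full schema.

(A, E, H), (C, E, H), (D, E, H), (E, H, J)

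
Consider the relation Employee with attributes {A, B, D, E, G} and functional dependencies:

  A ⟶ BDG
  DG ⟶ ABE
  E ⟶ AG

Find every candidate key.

{A}⁺: A→BDG adds B, D, G; DG→ABE adds E → {A, B, D, E, G}.
{E}⁺: E→AG adds A, G; A→BDG adds B, D → {A, B, D, E, G}.
{D, G}⁺: DG→ABE adds A, B, E → {A, B, D, E, G}. Minimal: {G}⁺ = {G}; {D}⁺ = {D} — none reach the full schema.
Any other superkey contains one of these as a subset, so there are no further candidate keys.

{A}, {E}, {D, G}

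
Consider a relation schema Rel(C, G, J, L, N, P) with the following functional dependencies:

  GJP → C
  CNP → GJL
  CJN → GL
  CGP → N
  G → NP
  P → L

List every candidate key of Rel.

CG, GJ, CJN, CNP

{C, G}⁺: G→NP adds N, P; P→L adds L; CNP→GJL adds J → {C, G, J, L, N, P}. Minimal: {G}⁺ = {G, L, N, P}; {C}⁺ = {C} — none reach the full schema.
{G, J}⁺: G→NP adds N, P; P→L adds L; GJP→C adds C → {C, G, J, L, N, P}. Minimal: {J}⁺ = {J}; {G}⁺ = {G, L, N, P} — none reach the full schema.
{C, J, N}⁺: CJN→GL adds G, L; G→NP adds P → {C, G, J, L, N, P}. Minimal: {J, N}⁺ = {J, N}; {C, N}⁺ = {C, N}; {C, J}⁺ = {C, J} — none reach the full schema.
{C, N, P}⁺: CNP→GJL adds G, J, L → {C, G, J, L, N, P}. Minimal: {N, P}⁺ = {L, N, P}; {C, P}⁺ = {C, L, P}; {C, N}⁺ = {C, N} — none reach the full schema.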